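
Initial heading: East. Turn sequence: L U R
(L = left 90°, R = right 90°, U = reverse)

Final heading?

Start: East
  L (left (90° counter-clockwise)) -> North
  U (U-turn (180°)) -> South
  R (right (90° clockwise)) -> West
Final: West

Answer: Final heading: West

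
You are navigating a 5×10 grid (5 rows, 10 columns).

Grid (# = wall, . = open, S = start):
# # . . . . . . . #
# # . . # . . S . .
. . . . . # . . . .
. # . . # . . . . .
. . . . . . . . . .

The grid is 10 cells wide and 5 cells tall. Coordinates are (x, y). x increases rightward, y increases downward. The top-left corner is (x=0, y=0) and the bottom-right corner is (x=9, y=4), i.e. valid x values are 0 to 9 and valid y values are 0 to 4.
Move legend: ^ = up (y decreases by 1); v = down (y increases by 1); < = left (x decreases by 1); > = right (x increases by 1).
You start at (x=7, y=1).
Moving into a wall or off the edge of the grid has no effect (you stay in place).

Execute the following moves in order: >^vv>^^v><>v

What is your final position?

Start: (x=7, y=1)
  > (right): (x=7, y=1) -> (x=8, y=1)
  ^ (up): (x=8, y=1) -> (x=8, y=0)
  v (down): (x=8, y=0) -> (x=8, y=1)
  v (down): (x=8, y=1) -> (x=8, y=2)
  > (right): (x=8, y=2) -> (x=9, y=2)
  ^ (up): (x=9, y=2) -> (x=9, y=1)
  ^ (up): blocked, stay at (x=9, y=1)
  v (down): (x=9, y=1) -> (x=9, y=2)
  > (right): blocked, stay at (x=9, y=2)
  < (left): (x=9, y=2) -> (x=8, y=2)
  > (right): (x=8, y=2) -> (x=9, y=2)
  v (down): (x=9, y=2) -> (x=9, y=3)
Final: (x=9, y=3)

Answer: Final position: (x=9, y=3)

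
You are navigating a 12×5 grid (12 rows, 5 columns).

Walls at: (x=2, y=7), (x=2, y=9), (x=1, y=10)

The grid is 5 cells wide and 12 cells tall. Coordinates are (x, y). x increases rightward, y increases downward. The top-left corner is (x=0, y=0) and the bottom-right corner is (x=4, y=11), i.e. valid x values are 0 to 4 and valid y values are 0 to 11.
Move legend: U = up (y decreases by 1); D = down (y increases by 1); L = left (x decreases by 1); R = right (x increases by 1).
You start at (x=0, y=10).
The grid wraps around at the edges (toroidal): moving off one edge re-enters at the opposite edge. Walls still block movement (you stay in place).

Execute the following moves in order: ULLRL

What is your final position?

Start: (x=0, y=10)
  U (up): (x=0, y=10) -> (x=0, y=9)
  L (left): (x=0, y=9) -> (x=4, y=9)
  L (left): (x=4, y=9) -> (x=3, y=9)
  R (right): (x=3, y=9) -> (x=4, y=9)
  L (left): (x=4, y=9) -> (x=3, y=9)
Final: (x=3, y=9)

Answer: Final position: (x=3, y=9)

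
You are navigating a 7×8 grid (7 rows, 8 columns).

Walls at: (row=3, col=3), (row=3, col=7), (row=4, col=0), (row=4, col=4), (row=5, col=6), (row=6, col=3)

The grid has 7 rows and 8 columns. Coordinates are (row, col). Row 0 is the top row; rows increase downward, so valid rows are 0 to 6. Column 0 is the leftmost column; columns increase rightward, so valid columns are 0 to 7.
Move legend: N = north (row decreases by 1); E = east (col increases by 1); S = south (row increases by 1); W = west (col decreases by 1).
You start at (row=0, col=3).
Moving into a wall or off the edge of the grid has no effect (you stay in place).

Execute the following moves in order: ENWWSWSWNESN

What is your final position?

Start: (row=0, col=3)
  E (east): (row=0, col=3) -> (row=0, col=4)
  N (north): blocked, stay at (row=0, col=4)
  W (west): (row=0, col=4) -> (row=0, col=3)
  W (west): (row=0, col=3) -> (row=0, col=2)
  S (south): (row=0, col=2) -> (row=1, col=2)
  W (west): (row=1, col=2) -> (row=1, col=1)
  S (south): (row=1, col=1) -> (row=2, col=1)
  W (west): (row=2, col=1) -> (row=2, col=0)
  N (north): (row=2, col=0) -> (row=1, col=0)
  E (east): (row=1, col=0) -> (row=1, col=1)
  S (south): (row=1, col=1) -> (row=2, col=1)
  N (north): (row=2, col=1) -> (row=1, col=1)
Final: (row=1, col=1)

Answer: Final position: (row=1, col=1)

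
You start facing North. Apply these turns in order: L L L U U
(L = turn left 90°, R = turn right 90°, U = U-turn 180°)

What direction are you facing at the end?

Answer: Final heading: East

Derivation:
Start: North
  L (left (90° counter-clockwise)) -> West
  L (left (90° counter-clockwise)) -> South
  L (left (90° counter-clockwise)) -> East
  U (U-turn (180°)) -> West
  U (U-turn (180°)) -> East
Final: East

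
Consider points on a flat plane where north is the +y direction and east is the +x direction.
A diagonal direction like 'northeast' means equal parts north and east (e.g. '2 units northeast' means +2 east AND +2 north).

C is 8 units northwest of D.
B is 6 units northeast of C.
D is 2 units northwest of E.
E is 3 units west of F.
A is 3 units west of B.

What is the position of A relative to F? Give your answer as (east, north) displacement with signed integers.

Place F at the origin (east=0, north=0).
  E is 3 units west of F: delta (east=-3, north=+0); E at (east=-3, north=0).
  D is 2 units northwest of E: delta (east=-2, north=+2); D at (east=-5, north=2).
  C is 8 units northwest of D: delta (east=-8, north=+8); C at (east=-13, north=10).
  B is 6 units northeast of C: delta (east=+6, north=+6); B at (east=-7, north=16).
  A is 3 units west of B: delta (east=-3, north=+0); A at (east=-10, north=16).
Therefore A relative to F: (east=-10, north=16).

Answer: A is at (east=-10, north=16) relative to F.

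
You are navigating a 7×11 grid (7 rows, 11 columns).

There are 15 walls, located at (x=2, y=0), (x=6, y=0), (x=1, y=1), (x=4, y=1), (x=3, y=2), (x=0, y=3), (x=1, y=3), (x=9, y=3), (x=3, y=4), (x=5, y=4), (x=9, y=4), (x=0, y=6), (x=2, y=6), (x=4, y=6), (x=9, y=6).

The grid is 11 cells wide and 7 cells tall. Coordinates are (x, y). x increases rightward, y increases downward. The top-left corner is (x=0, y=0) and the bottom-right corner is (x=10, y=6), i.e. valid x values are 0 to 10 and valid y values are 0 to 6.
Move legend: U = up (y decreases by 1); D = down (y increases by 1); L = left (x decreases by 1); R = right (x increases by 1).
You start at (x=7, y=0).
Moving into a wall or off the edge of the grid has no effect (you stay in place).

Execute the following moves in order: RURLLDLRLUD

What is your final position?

Start: (x=7, y=0)
  R (right): (x=7, y=0) -> (x=8, y=0)
  U (up): blocked, stay at (x=8, y=0)
  R (right): (x=8, y=0) -> (x=9, y=0)
  L (left): (x=9, y=0) -> (x=8, y=0)
  L (left): (x=8, y=0) -> (x=7, y=0)
  D (down): (x=7, y=0) -> (x=7, y=1)
  L (left): (x=7, y=1) -> (x=6, y=1)
  R (right): (x=6, y=1) -> (x=7, y=1)
  L (left): (x=7, y=1) -> (x=6, y=1)
  U (up): blocked, stay at (x=6, y=1)
  D (down): (x=6, y=1) -> (x=6, y=2)
Final: (x=6, y=2)

Answer: Final position: (x=6, y=2)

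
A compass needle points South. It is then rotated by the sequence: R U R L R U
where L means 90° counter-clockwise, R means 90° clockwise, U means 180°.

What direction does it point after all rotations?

Answer: Final heading: North

Derivation:
Start: South
  R (right (90° clockwise)) -> West
  U (U-turn (180°)) -> East
  R (right (90° clockwise)) -> South
  L (left (90° counter-clockwise)) -> East
  R (right (90° clockwise)) -> South
  U (U-turn (180°)) -> North
Final: North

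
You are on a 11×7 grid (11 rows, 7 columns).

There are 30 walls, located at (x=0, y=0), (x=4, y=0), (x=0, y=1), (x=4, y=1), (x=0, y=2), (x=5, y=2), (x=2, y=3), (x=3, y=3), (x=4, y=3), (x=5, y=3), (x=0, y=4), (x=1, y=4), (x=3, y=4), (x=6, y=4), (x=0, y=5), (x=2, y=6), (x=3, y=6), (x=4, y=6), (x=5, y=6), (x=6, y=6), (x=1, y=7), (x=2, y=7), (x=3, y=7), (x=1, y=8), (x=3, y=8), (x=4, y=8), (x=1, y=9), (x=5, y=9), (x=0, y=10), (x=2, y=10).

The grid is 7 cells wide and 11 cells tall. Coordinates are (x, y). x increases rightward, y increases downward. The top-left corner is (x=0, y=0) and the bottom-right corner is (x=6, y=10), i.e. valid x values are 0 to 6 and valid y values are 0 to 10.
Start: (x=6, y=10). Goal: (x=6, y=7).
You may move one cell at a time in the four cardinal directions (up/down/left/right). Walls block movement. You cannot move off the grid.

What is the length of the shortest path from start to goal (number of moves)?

Answer: Shortest path length: 3

Derivation:
BFS from (x=6, y=10) until reaching (x=6, y=7):
  Distance 0: (x=6, y=10)
  Distance 1: (x=6, y=9), (x=5, y=10)
  Distance 2: (x=6, y=8), (x=4, y=10)
  Distance 3: (x=6, y=7), (x=5, y=8), (x=4, y=9), (x=3, y=10)  <- goal reached here
One shortest path (3 moves): (x=6, y=10) -> (x=6, y=9) -> (x=6, y=8) -> (x=6, y=7)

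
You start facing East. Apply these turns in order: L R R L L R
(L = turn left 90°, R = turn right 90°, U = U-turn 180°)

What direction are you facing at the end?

Start: East
  L (left (90° counter-clockwise)) -> North
  R (right (90° clockwise)) -> East
  R (right (90° clockwise)) -> South
  L (left (90° counter-clockwise)) -> East
  L (left (90° counter-clockwise)) -> North
  R (right (90° clockwise)) -> East
Final: East

Answer: Final heading: East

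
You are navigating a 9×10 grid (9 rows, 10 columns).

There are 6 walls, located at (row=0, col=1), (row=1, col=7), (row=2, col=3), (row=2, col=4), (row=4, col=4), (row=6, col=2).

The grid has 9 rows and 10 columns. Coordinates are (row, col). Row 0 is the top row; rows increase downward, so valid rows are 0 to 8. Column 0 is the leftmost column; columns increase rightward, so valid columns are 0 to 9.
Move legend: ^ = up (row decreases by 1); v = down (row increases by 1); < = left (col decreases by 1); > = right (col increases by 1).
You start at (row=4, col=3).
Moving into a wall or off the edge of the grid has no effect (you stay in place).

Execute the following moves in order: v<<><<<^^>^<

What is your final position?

Start: (row=4, col=3)
  v (down): (row=4, col=3) -> (row=5, col=3)
  < (left): (row=5, col=3) -> (row=5, col=2)
  < (left): (row=5, col=2) -> (row=5, col=1)
  > (right): (row=5, col=1) -> (row=5, col=2)
  < (left): (row=5, col=2) -> (row=5, col=1)
  < (left): (row=5, col=1) -> (row=5, col=0)
  < (left): blocked, stay at (row=5, col=0)
  ^ (up): (row=5, col=0) -> (row=4, col=0)
  ^ (up): (row=4, col=0) -> (row=3, col=0)
  > (right): (row=3, col=0) -> (row=3, col=1)
  ^ (up): (row=3, col=1) -> (row=2, col=1)
  < (left): (row=2, col=1) -> (row=2, col=0)
Final: (row=2, col=0)

Answer: Final position: (row=2, col=0)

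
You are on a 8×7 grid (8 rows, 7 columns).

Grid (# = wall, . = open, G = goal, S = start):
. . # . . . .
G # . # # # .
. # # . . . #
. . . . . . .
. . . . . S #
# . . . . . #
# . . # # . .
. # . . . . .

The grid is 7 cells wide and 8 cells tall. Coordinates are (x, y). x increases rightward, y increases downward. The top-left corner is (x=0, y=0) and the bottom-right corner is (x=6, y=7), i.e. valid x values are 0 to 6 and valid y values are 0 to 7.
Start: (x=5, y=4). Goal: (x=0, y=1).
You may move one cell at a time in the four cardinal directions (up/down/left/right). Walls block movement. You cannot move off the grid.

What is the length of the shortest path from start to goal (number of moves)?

BFS from (x=5, y=4) until reaching (x=0, y=1):
  Distance 0: (x=5, y=4)
  Distance 1: (x=5, y=3), (x=4, y=4), (x=5, y=5)
  Distance 2: (x=5, y=2), (x=4, y=3), (x=6, y=3), (x=3, y=4), (x=4, y=5), (x=5, y=6)
  Distance 3: (x=4, y=2), (x=3, y=3), (x=2, y=4), (x=3, y=5), (x=6, y=6), (x=5, y=7)
  Distance 4: (x=3, y=2), (x=2, y=3), (x=1, y=4), (x=2, y=5), (x=4, y=7), (x=6, y=7)
  Distance 5: (x=1, y=3), (x=0, y=4), (x=1, y=5), (x=2, y=6), (x=3, y=7)
  Distance 6: (x=0, y=3), (x=1, y=6), (x=2, y=7)
  Distance 7: (x=0, y=2)
  Distance 8: (x=0, y=1)  <- goal reached here
One shortest path (8 moves): (x=5, y=4) -> (x=4, y=4) -> (x=3, y=4) -> (x=2, y=4) -> (x=1, y=4) -> (x=0, y=4) -> (x=0, y=3) -> (x=0, y=2) -> (x=0, y=1)

Answer: Shortest path length: 8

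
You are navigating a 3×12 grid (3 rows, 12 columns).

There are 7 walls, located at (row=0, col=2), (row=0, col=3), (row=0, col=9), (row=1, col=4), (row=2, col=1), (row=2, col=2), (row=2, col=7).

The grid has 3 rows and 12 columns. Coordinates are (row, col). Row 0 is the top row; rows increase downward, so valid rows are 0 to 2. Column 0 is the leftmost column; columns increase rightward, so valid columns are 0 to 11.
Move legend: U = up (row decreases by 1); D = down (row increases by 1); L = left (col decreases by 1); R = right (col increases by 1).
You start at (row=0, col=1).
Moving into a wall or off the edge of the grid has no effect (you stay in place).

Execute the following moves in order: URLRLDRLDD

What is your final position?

Start: (row=0, col=1)
  U (up): blocked, stay at (row=0, col=1)
  R (right): blocked, stay at (row=0, col=1)
  L (left): (row=0, col=1) -> (row=0, col=0)
  R (right): (row=0, col=0) -> (row=0, col=1)
  L (left): (row=0, col=1) -> (row=0, col=0)
  D (down): (row=0, col=0) -> (row=1, col=0)
  R (right): (row=1, col=0) -> (row=1, col=1)
  L (left): (row=1, col=1) -> (row=1, col=0)
  D (down): (row=1, col=0) -> (row=2, col=0)
  D (down): blocked, stay at (row=2, col=0)
Final: (row=2, col=0)

Answer: Final position: (row=2, col=0)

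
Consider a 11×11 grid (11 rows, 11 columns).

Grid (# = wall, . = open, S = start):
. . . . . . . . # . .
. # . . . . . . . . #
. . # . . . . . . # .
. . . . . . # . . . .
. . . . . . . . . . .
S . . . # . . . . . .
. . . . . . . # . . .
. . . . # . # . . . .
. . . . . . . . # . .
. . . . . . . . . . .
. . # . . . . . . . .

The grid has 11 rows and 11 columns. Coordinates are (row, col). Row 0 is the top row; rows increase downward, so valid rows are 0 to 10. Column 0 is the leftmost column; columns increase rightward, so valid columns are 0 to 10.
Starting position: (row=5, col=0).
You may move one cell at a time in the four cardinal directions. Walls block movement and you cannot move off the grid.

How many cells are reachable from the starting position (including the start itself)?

BFS flood-fill from (row=5, col=0):
  Distance 0: (row=5, col=0)
  Distance 1: (row=4, col=0), (row=5, col=1), (row=6, col=0)
  Distance 2: (row=3, col=0), (row=4, col=1), (row=5, col=2), (row=6, col=1), (row=7, col=0)
  Distance 3: (row=2, col=0), (row=3, col=1), (row=4, col=2), (row=5, col=3), (row=6, col=2), (row=7, col=1), (row=8, col=0)
  Distance 4: (row=1, col=0), (row=2, col=1), (row=3, col=2), (row=4, col=3), (row=6, col=3), (row=7, col=2), (row=8, col=1), (row=9, col=0)
  Distance 5: (row=0, col=0), (row=3, col=3), (row=4, col=4), (row=6, col=4), (row=7, col=3), (row=8, col=2), (row=9, col=1), (row=10, col=0)
  Distance 6: (row=0, col=1), (row=2, col=3), (row=3, col=4), (row=4, col=5), (row=6, col=5), (row=8, col=3), (row=9, col=2), (row=10, col=1)
  Distance 7: (row=0, col=2), (row=1, col=3), (row=2, col=4), (row=3, col=5), (row=4, col=6), (row=5, col=5), (row=6, col=6), (row=7, col=5), (row=8, col=4), (row=9, col=3)
  Distance 8: (row=0, col=3), (row=1, col=2), (row=1, col=4), (row=2, col=5), (row=4, col=7), (row=5, col=6), (row=8, col=5), (row=9, col=4), (row=10, col=3)
  Distance 9: (row=0, col=4), (row=1, col=5), (row=2, col=6), (row=3, col=7), (row=4, col=8), (row=5, col=7), (row=8, col=6), (row=9, col=5), (row=10, col=4)
  Distance 10: (row=0, col=5), (row=1, col=6), (row=2, col=7), (row=3, col=8), (row=4, col=9), (row=5, col=8), (row=8, col=7), (row=9, col=6), (row=10, col=5)
  Distance 11: (row=0, col=6), (row=1, col=7), (row=2, col=8), (row=3, col=9), (row=4, col=10), (row=5, col=9), (row=6, col=8), (row=7, col=7), (row=9, col=7), (row=10, col=6)
  Distance 12: (row=0, col=7), (row=1, col=8), (row=3, col=10), (row=5, col=10), (row=6, col=9), (row=7, col=8), (row=9, col=8), (row=10, col=7)
  Distance 13: (row=1, col=9), (row=2, col=10), (row=6, col=10), (row=7, col=9), (row=9, col=9), (row=10, col=8)
  Distance 14: (row=0, col=9), (row=7, col=10), (row=8, col=9), (row=9, col=10), (row=10, col=9)
  Distance 15: (row=0, col=10), (row=8, col=10), (row=10, col=10)
Total reachable: 109 (grid has 109 open cells total)

Answer: Reachable cells: 109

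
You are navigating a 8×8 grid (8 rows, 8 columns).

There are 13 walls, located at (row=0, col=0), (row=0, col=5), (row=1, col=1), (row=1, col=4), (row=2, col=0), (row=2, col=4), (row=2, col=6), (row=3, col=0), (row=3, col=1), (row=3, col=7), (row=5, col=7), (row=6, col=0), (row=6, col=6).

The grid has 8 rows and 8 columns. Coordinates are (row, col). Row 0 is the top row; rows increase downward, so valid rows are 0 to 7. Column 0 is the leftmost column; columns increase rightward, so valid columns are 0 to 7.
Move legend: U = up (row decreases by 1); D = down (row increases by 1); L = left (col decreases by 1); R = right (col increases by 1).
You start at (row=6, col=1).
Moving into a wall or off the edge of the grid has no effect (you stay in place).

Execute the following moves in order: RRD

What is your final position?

Start: (row=6, col=1)
  R (right): (row=6, col=1) -> (row=6, col=2)
  R (right): (row=6, col=2) -> (row=6, col=3)
  D (down): (row=6, col=3) -> (row=7, col=3)
Final: (row=7, col=3)

Answer: Final position: (row=7, col=3)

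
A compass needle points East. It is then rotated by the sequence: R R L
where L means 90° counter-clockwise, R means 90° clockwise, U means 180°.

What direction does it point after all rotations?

Start: East
  R (right (90° clockwise)) -> South
  R (right (90° clockwise)) -> West
  L (left (90° counter-clockwise)) -> South
Final: South

Answer: Final heading: South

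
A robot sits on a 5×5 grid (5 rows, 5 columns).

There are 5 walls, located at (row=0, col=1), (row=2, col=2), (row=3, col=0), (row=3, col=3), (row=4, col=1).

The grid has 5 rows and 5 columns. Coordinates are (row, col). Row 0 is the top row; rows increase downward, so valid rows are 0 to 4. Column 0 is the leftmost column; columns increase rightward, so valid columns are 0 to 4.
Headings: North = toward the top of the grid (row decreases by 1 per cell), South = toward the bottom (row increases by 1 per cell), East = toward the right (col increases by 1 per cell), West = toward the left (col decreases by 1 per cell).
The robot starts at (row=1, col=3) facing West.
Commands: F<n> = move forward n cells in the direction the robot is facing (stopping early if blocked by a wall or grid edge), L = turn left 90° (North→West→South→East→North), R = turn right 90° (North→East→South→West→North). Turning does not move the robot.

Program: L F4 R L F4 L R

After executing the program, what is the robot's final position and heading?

Start: (row=1, col=3), facing West
  L: turn left, now facing South
  F4: move forward 1/4 (blocked), now at (row=2, col=3)
  R: turn right, now facing West
  L: turn left, now facing South
  F4: move forward 0/4 (blocked), now at (row=2, col=3)
  L: turn left, now facing East
  R: turn right, now facing South
Final: (row=2, col=3), facing South

Answer: Final position: (row=2, col=3), facing South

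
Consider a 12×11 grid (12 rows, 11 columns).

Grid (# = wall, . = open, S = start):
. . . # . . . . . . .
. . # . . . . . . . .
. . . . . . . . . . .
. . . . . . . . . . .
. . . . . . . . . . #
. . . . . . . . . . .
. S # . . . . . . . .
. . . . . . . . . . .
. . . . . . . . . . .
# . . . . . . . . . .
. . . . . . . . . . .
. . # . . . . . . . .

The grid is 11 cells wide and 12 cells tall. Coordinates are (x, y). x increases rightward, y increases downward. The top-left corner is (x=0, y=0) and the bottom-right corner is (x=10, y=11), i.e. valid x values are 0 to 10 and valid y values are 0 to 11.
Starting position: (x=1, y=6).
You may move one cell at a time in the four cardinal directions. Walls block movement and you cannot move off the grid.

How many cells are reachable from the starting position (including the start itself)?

BFS flood-fill from (x=1, y=6):
  Distance 0: (x=1, y=6)
  Distance 1: (x=1, y=5), (x=0, y=6), (x=1, y=7)
  Distance 2: (x=1, y=4), (x=0, y=5), (x=2, y=5), (x=0, y=7), (x=2, y=7), (x=1, y=8)
  Distance 3: (x=1, y=3), (x=0, y=4), (x=2, y=4), (x=3, y=5), (x=3, y=7), (x=0, y=8), (x=2, y=8), (x=1, y=9)
  Distance 4: (x=1, y=2), (x=0, y=3), (x=2, y=3), (x=3, y=4), (x=4, y=5), (x=3, y=6), (x=4, y=7), (x=3, y=8), (x=2, y=9), (x=1, y=10)
  Distance 5: (x=1, y=1), (x=0, y=2), (x=2, y=2), (x=3, y=3), (x=4, y=4), (x=5, y=5), (x=4, y=6), (x=5, y=7), (x=4, y=8), (x=3, y=9), (x=0, y=10), (x=2, y=10), (x=1, y=11)
  Distance 6: (x=1, y=0), (x=0, y=1), (x=3, y=2), (x=4, y=3), (x=5, y=4), (x=6, y=5), (x=5, y=6), (x=6, y=7), (x=5, y=8), (x=4, y=9), (x=3, y=10), (x=0, y=11)
  Distance 7: (x=0, y=0), (x=2, y=0), (x=3, y=1), (x=4, y=2), (x=5, y=3), (x=6, y=4), (x=7, y=5), (x=6, y=6), (x=7, y=7), (x=6, y=8), (x=5, y=9), (x=4, y=10), (x=3, y=11)
  Distance 8: (x=4, y=1), (x=5, y=2), (x=6, y=3), (x=7, y=4), (x=8, y=5), (x=7, y=6), (x=8, y=7), (x=7, y=8), (x=6, y=9), (x=5, y=10), (x=4, y=11)
  Distance 9: (x=4, y=0), (x=5, y=1), (x=6, y=2), (x=7, y=3), (x=8, y=4), (x=9, y=5), (x=8, y=6), (x=9, y=7), (x=8, y=8), (x=7, y=9), (x=6, y=10), (x=5, y=11)
  Distance 10: (x=5, y=0), (x=6, y=1), (x=7, y=2), (x=8, y=3), (x=9, y=4), (x=10, y=5), (x=9, y=6), (x=10, y=7), (x=9, y=8), (x=8, y=9), (x=7, y=10), (x=6, y=11)
  Distance 11: (x=6, y=0), (x=7, y=1), (x=8, y=2), (x=9, y=3), (x=10, y=6), (x=10, y=8), (x=9, y=9), (x=8, y=10), (x=7, y=11)
  Distance 12: (x=7, y=0), (x=8, y=1), (x=9, y=2), (x=10, y=3), (x=10, y=9), (x=9, y=10), (x=8, y=11)
  Distance 13: (x=8, y=0), (x=9, y=1), (x=10, y=2), (x=10, y=10), (x=9, y=11)
  Distance 14: (x=9, y=0), (x=10, y=1), (x=10, y=11)
  Distance 15: (x=10, y=0)
Total reachable: 126 (grid has 126 open cells total)

Answer: Reachable cells: 126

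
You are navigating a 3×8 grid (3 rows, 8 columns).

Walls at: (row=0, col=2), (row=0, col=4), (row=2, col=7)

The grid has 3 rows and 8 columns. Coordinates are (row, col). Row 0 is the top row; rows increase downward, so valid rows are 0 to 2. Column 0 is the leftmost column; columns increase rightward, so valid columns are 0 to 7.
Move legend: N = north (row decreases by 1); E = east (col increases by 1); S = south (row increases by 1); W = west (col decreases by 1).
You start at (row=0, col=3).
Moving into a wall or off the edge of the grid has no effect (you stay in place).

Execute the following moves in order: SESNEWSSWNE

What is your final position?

Answer: Final position: (row=1, col=4)

Derivation:
Start: (row=0, col=3)
  S (south): (row=0, col=3) -> (row=1, col=3)
  E (east): (row=1, col=3) -> (row=1, col=4)
  S (south): (row=1, col=4) -> (row=2, col=4)
  N (north): (row=2, col=4) -> (row=1, col=4)
  E (east): (row=1, col=4) -> (row=1, col=5)
  W (west): (row=1, col=5) -> (row=1, col=4)
  S (south): (row=1, col=4) -> (row=2, col=4)
  S (south): blocked, stay at (row=2, col=4)
  W (west): (row=2, col=4) -> (row=2, col=3)
  N (north): (row=2, col=3) -> (row=1, col=3)
  E (east): (row=1, col=3) -> (row=1, col=4)
Final: (row=1, col=4)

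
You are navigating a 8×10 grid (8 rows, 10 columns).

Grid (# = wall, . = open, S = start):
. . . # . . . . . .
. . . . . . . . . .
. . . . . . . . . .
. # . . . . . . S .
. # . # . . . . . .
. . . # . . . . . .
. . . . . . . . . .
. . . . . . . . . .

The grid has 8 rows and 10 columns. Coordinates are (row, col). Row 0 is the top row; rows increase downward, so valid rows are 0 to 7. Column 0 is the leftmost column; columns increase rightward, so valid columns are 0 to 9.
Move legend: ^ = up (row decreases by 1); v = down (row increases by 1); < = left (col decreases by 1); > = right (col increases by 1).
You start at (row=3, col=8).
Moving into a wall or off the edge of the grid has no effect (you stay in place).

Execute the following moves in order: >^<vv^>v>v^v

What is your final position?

Start: (row=3, col=8)
  > (right): (row=3, col=8) -> (row=3, col=9)
  ^ (up): (row=3, col=9) -> (row=2, col=9)
  < (left): (row=2, col=9) -> (row=2, col=8)
  v (down): (row=2, col=8) -> (row=3, col=8)
  v (down): (row=3, col=8) -> (row=4, col=8)
  ^ (up): (row=4, col=8) -> (row=3, col=8)
  > (right): (row=3, col=8) -> (row=3, col=9)
  v (down): (row=3, col=9) -> (row=4, col=9)
  > (right): blocked, stay at (row=4, col=9)
  v (down): (row=4, col=9) -> (row=5, col=9)
  ^ (up): (row=5, col=9) -> (row=4, col=9)
  v (down): (row=4, col=9) -> (row=5, col=9)
Final: (row=5, col=9)

Answer: Final position: (row=5, col=9)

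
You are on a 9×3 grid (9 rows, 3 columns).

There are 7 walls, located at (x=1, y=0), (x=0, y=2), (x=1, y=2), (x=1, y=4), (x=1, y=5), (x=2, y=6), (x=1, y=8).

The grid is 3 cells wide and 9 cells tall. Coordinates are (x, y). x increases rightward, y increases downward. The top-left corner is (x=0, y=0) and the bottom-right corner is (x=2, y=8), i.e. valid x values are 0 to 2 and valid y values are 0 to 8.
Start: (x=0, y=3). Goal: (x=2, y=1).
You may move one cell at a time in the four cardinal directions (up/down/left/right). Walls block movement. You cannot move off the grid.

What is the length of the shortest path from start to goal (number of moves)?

BFS from (x=0, y=3) until reaching (x=2, y=1):
  Distance 0: (x=0, y=3)
  Distance 1: (x=1, y=3), (x=0, y=4)
  Distance 2: (x=2, y=3), (x=0, y=5)
  Distance 3: (x=2, y=2), (x=2, y=4), (x=0, y=6)
  Distance 4: (x=2, y=1), (x=2, y=5), (x=1, y=6), (x=0, y=7)  <- goal reached here
One shortest path (4 moves): (x=0, y=3) -> (x=1, y=3) -> (x=2, y=3) -> (x=2, y=2) -> (x=2, y=1)

Answer: Shortest path length: 4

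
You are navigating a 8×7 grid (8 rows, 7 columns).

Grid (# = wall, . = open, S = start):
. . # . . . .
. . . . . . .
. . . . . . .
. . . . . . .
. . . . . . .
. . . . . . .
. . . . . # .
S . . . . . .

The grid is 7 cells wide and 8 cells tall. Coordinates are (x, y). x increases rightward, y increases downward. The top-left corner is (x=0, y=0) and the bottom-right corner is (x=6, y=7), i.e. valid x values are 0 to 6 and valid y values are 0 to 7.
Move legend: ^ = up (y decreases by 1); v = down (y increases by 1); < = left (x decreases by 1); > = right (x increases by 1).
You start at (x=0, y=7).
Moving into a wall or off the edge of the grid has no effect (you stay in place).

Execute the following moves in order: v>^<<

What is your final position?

Start: (x=0, y=7)
  v (down): blocked, stay at (x=0, y=7)
  > (right): (x=0, y=7) -> (x=1, y=7)
  ^ (up): (x=1, y=7) -> (x=1, y=6)
  < (left): (x=1, y=6) -> (x=0, y=6)
  < (left): blocked, stay at (x=0, y=6)
Final: (x=0, y=6)

Answer: Final position: (x=0, y=6)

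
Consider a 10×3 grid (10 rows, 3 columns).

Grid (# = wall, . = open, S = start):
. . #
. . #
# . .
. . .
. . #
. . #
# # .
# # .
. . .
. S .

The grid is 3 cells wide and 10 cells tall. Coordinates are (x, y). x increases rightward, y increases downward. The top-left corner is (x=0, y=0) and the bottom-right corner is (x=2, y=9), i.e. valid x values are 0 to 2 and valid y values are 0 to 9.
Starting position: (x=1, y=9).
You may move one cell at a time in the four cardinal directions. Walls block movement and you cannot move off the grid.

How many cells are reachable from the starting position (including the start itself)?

Answer: Reachable cells: 8

Derivation:
BFS flood-fill from (x=1, y=9):
  Distance 0: (x=1, y=9)
  Distance 1: (x=1, y=8), (x=0, y=9), (x=2, y=9)
  Distance 2: (x=0, y=8), (x=2, y=8)
  Distance 3: (x=2, y=7)
  Distance 4: (x=2, y=6)
Total reachable: 8 (grid has 21 open cells total)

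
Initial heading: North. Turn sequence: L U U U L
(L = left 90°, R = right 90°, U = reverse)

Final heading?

Answer: Final heading: North

Derivation:
Start: North
  L (left (90° counter-clockwise)) -> West
  U (U-turn (180°)) -> East
  U (U-turn (180°)) -> West
  U (U-turn (180°)) -> East
  L (left (90° counter-clockwise)) -> North
Final: North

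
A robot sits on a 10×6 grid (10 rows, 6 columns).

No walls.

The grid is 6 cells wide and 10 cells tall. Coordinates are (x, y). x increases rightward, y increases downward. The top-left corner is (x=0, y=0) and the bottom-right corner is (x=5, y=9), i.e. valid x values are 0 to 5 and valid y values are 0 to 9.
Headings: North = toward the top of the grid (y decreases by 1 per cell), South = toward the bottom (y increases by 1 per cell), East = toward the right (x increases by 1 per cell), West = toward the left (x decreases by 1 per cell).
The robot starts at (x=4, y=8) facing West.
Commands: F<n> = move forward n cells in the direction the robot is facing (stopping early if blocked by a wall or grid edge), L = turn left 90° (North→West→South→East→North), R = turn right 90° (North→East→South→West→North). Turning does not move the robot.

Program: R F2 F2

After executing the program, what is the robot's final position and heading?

Start: (x=4, y=8), facing West
  R: turn right, now facing North
  F2: move forward 2, now at (x=4, y=6)
  F2: move forward 2, now at (x=4, y=4)
Final: (x=4, y=4), facing North

Answer: Final position: (x=4, y=4), facing North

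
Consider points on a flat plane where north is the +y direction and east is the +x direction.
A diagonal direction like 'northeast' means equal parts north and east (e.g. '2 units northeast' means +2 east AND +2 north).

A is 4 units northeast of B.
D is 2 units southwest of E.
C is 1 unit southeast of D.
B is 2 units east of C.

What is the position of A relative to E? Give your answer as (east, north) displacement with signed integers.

Place E at the origin (east=0, north=0).
  D is 2 units southwest of E: delta (east=-2, north=-2); D at (east=-2, north=-2).
  C is 1 unit southeast of D: delta (east=+1, north=-1); C at (east=-1, north=-3).
  B is 2 units east of C: delta (east=+2, north=+0); B at (east=1, north=-3).
  A is 4 units northeast of B: delta (east=+4, north=+4); A at (east=5, north=1).
Therefore A relative to E: (east=5, north=1).

Answer: A is at (east=5, north=1) relative to E.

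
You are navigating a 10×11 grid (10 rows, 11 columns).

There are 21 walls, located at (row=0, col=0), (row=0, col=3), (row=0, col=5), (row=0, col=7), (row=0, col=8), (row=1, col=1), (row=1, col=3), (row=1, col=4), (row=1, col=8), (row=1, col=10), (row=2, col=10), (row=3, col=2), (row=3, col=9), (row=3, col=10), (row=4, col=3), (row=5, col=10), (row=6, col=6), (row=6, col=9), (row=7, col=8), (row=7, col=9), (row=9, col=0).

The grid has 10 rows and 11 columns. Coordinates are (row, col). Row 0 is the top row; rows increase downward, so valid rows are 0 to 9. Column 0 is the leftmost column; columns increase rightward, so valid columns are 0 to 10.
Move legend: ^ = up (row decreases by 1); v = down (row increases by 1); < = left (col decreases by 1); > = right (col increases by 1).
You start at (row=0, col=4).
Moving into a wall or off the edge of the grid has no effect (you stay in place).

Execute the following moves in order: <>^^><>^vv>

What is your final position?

Answer: Final position: (row=0, col=4)

Derivation:
Start: (row=0, col=4)
  < (left): blocked, stay at (row=0, col=4)
  > (right): blocked, stay at (row=0, col=4)
  ^ (up): blocked, stay at (row=0, col=4)
  ^ (up): blocked, stay at (row=0, col=4)
  > (right): blocked, stay at (row=0, col=4)
  < (left): blocked, stay at (row=0, col=4)
  > (right): blocked, stay at (row=0, col=4)
  ^ (up): blocked, stay at (row=0, col=4)
  v (down): blocked, stay at (row=0, col=4)
  v (down): blocked, stay at (row=0, col=4)
  > (right): blocked, stay at (row=0, col=4)
Final: (row=0, col=4)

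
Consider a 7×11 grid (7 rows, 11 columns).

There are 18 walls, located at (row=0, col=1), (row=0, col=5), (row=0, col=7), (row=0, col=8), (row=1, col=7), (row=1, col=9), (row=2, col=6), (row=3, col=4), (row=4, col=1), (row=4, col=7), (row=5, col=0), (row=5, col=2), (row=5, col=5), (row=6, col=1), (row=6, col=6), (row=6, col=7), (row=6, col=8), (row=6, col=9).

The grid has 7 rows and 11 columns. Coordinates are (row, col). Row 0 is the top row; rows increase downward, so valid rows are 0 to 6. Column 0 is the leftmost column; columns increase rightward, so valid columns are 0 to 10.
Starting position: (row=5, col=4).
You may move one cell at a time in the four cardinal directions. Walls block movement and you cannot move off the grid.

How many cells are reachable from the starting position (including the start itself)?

Answer: Reachable cells: 57

Derivation:
BFS flood-fill from (row=5, col=4):
  Distance 0: (row=5, col=4)
  Distance 1: (row=4, col=4), (row=5, col=3), (row=6, col=4)
  Distance 2: (row=4, col=3), (row=4, col=5), (row=6, col=3), (row=6, col=5)
  Distance 3: (row=3, col=3), (row=3, col=5), (row=4, col=2), (row=4, col=6), (row=6, col=2)
  Distance 4: (row=2, col=3), (row=2, col=5), (row=3, col=2), (row=3, col=6), (row=5, col=6)
  Distance 5: (row=1, col=3), (row=1, col=5), (row=2, col=2), (row=2, col=4), (row=3, col=1), (row=3, col=7), (row=5, col=7)
  Distance 6: (row=0, col=3), (row=1, col=2), (row=1, col=4), (row=1, col=6), (row=2, col=1), (row=2, col=7), (row=3, col=0), (row=3, col=8), (row=5, col=8)
  Distance 7: (row=0, col=2), (row=0, col=4), (row=0, col=6), (row=1, col=1), (row=2, col=0), (row=2, col=8), (row=3, col=9), (row=4, col=0), (row=4, col=8), (row=5, col=9)
  Distance 8: (row=1, col=0), (row=1, col=8), (row=2, col=9), (row=3, col=10), (row=4, col=9), (row=5, col=10)
  Distance 9: (row=0, col=0), (row=2, col=10), (row=4, col=10), (row=6, col=10)
  Distance 10: (row=1, col=10)
  Distance 11: (row=0, col=10)
  Distance 12: (row=0, col=9)
Total reachable: 57 (grid has 59 open cells total)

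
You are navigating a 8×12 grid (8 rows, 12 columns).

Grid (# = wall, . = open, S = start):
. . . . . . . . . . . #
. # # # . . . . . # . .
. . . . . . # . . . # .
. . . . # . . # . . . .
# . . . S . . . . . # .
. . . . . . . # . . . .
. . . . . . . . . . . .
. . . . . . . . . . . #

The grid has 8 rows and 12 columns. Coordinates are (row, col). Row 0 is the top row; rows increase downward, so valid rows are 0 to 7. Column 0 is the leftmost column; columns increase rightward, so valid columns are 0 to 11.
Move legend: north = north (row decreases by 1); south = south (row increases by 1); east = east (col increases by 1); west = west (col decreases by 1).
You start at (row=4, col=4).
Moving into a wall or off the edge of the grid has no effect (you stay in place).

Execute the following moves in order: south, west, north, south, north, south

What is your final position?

Answer: Final position: (row=5, col=3)

Derivation:
Start: (row=4, col=4)
  south (south): (row=4, col=4) -> (row=5, col=4)
  west (west): (row=5, col=4) -> (row=5, col=3)
  north (north): (row=5, col=3) -> (row=4, col=3)
  south (south): (row=4, col=3) -> (row=5, col=3)
  north (north): (row=5, col=3) -> (row=4, col=3)
  south (south): (row=4, col=3) -> (row=5, col=3)
Final: (row=5, col=3)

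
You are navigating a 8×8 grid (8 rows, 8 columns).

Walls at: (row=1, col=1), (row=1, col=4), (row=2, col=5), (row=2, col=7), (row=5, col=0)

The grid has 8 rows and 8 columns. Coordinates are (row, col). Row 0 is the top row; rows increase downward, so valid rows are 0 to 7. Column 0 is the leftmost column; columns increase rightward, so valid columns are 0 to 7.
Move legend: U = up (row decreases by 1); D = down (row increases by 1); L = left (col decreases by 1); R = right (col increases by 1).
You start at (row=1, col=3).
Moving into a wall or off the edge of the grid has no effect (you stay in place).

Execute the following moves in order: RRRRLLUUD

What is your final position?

Answer: Final position: (row=1, col=2)

Derivation:
Start: (row=1, col=3)
  [×4]R (right): blocked, stay at (row=1, col=3)
  L (left): (row=1, col=3) -> (row=1, col=2)
  L (left): blocked, stay at (row=1, col=2)
  U (up): (row=1, col=2) -> (row=0, col=2)
  U (up): blocked, stay at (row=0, col=2)
  D (down): (row=0, col=2) -> (row=1, col=2)
Final: (row=1, col=2)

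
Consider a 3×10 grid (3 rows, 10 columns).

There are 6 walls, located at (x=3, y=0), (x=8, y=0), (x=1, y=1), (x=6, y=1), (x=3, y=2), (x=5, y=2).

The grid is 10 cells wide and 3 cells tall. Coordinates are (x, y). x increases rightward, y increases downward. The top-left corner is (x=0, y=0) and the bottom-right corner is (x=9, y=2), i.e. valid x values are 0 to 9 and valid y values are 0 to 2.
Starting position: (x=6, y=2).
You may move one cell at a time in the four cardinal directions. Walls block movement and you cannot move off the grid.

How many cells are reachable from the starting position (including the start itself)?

Answer: Reachable cells: 24

Derivation:
BFS flood-fill from (x=6, y=2):
  Distance 0: (x=6, y=2)
  Distance 1: (x=7, y=2)
  Distance 2: (x=7, y=1), (x=8, y=2)
  Distance 3: (x=7, y=0), (x=8, y=1), (x=9, y=2)
  Distance 4: (x=6, y=0), (x=9, y=1)
  Distance 5: (x=5, y=0), (x=9, y=0)
  Distance 6: (x=4, y=0), (x=5, y=1)
  Distance 7: (x=4, y=1)
  Distance 8: (x=3, y=1), (x=4, y=2)
  Distance 9: (x=2, y=1)
  Distance 10: (x=2, y=0), (x=2, y=2)
  Distance 11: (x=1, y=0), (x=1, y=2)
  Distance 12: (x=0, y=0), (x=0, y=2)
  Distance 13: (x=0, y=1)
Total reachable: 24 (grid has 24 open cells total)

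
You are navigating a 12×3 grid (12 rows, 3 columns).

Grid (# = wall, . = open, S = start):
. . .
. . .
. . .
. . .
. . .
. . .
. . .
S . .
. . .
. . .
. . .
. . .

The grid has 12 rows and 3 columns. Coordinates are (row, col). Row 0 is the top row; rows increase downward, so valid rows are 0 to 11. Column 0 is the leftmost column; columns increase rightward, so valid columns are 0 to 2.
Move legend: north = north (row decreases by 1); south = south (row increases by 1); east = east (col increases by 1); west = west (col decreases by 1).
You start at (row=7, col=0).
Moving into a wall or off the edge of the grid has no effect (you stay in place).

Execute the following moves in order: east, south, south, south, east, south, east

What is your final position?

Start: (row=7, col=0)
  east (east): (row=7, col=0) -> (row=7, col=1)
  south (south): (row=7, col=1) -> (row=8, col=1)
  south (south): (row=8, col=1) -> (row=9, col=1)
  south (south): (row=9, col=1) -> (row=10, col=1)
  east (east): (row=10, col=1) -> (row=10, col=2)
  south (south): (row=10, col=2) -> (row=11, col=2)
  east (east): blocked, stay at (row=11, col=2)
Final: (row=11, col=2)

Answer: Final position: (row=11, col=2)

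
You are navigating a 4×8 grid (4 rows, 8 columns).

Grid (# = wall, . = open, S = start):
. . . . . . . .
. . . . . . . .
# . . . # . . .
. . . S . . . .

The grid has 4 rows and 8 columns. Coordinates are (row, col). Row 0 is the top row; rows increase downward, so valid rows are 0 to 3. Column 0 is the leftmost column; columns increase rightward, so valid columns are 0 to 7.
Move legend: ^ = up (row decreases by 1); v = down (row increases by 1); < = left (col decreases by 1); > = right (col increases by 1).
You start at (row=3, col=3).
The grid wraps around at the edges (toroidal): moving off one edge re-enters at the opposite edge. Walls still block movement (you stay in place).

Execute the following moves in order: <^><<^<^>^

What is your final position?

Answer: Final position: (row=3, col=1)

Derivation:
Start: (row=3, col=3)
  < (left): (row=3, col=3) -> (row=3, col=2)
  ^ (up): (row=3, col=2) -> (row=2, col=2)
  > (right): (row=2, col=2) -> (row=2, col=3)
  < (left): (row=2, col=3) -> (row=2, col=2)
  < (left): (row=2, col=2) -> (row=2, col=1)
  ^ (up): (row=2, col=1) -> (row=1, col=1)
  < (left): (row=1, col=1) -> (row=1, col=0)
  ^ (up): (row=1, col=0) -> (row=0, col=0)
  > (right): (row=0, col=0) -> (row=0, col=1)
  ^ (up): (row=0, col=1) -> (row=3, col=1)
Final: (row=3, col=1)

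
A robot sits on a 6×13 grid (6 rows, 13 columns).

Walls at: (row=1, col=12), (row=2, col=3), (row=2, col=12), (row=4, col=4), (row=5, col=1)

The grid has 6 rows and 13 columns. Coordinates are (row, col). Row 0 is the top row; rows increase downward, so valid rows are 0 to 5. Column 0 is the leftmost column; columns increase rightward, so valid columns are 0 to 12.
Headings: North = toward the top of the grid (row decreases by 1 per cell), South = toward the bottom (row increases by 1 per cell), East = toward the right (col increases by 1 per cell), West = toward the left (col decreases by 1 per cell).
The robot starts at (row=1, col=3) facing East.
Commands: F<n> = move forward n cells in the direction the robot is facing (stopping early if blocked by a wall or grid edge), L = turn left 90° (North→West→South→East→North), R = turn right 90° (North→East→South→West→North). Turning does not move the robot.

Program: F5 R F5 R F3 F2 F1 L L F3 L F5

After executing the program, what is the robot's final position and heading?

Start: (row=1, col=3), facing East
  F5: move forward 5, now at (row=1, col=8)
  R: turn right, now facing South
  F5: move forward 4/5 (blocked), now at (row=5, col=8)
  R: turn right, now facing West
  F3: move forward 3, now at (row=5, col=5)
  F2: move forward 2, now at (row=5, col=3)
  F1: move forward 1, now at (row=5, col=2)
  L: turn left, now facing South
  L: turn left, now facing East
  F3: move forward 3, now at (row=5, col=5)
  L: turn left, now facing North
  F5: move forward 5, now at (row=0, col=5)
Final: (row=0, col=5), facing North

Answer: Final position: (row=0, col=5), facing North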